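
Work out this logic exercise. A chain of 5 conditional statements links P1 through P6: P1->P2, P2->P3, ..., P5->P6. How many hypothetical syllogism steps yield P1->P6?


With 5 implications in a chain connecting 6 propositions:
P1->P2, P2->P3, ..., P5->P6
Steps needed = (number of implications) - 1 = 5 - 1 = 4

4


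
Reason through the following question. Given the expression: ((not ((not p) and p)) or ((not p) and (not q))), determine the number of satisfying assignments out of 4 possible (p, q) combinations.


Check all 4 assignments:
p=0, q=0: 1
p=0, q=1: 1
p=1, q=0: 1
p=1, q=1: 1
Count of True = 4

4


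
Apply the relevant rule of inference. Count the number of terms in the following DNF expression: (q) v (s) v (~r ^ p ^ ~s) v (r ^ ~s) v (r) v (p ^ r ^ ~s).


A DNF formula is a disjunction of terms (conjunctions).
Terms are separated by v.
Counting the disjuncts: 6 terms.

6


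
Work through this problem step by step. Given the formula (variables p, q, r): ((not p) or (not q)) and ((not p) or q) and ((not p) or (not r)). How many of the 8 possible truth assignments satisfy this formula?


Evaluate all 8 assignments for p, q, r:
p=0, q=0, r=0: 1
p=0, q=0, r=1: 1
p=0, q=1, r=0: 1
p=0, q=1, r=1: 1
p=1, q=0, r=0: 0
p=1, q=0, r=1: 0
p=1, q=1, r=0: 0
p=1, q=1, r=1: 0
Satisfying count = 4

4


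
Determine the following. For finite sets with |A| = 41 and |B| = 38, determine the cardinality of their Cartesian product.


The Cartesian product A x B contains all ordered pairs (a, b).
|A x B| = |A| * |B| = 41 * 38 = 1558

1558


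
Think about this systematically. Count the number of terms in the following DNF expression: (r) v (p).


A DNF formula is a disjunction of terms (conjunctions).
Terms are separated by v.
Counting the disjuncts: 2 terms.

2


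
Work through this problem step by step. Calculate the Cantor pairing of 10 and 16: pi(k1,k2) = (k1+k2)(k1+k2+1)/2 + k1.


k1 + k2 = 26
(k1+k2)(k1+k2+1)/2 = 26 * 27 / 2 = 351
pi = 351 + 10 = 361

361


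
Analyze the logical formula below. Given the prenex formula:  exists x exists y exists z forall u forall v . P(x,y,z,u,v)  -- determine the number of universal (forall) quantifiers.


Quantifier prefix: exists x exists y exists z forall u forall v
Mark each quantifier type:
  E E E U U
Universal count = 2, Existential count = 3
Asked for universal (forall) quantifiers: 2

2


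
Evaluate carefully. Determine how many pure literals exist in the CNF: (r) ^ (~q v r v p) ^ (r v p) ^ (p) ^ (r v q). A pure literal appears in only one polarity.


Check each variable for pure literal status:
p: pure positive
q: mixed (not pure)
r: pure positive
Pure literal count = 2

2


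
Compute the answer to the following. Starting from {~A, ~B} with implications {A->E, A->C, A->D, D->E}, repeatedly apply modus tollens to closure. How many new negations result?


Initial negated facts: {~A, ~B}
Apply modus tollens to closure:
  (no implication fires)
Final negated: {~A, ~B}
New negations: {(none)}
Count = 0

0


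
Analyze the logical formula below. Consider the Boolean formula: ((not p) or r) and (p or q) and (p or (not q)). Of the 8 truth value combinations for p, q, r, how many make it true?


Evaluate all 8 assignments for p, q, r:
p=0, q=0, r=0: 0
p=0, q=0, r=1: 0
p=0, q=1, r=0: 0
p=0, q=1, r=1: 0
p=1, q=0, r=0: 0
p=1, q=0, r=1: 1
p=1, q=1, r=0: 0
p=1, q=1, r=1: 1
Satisfying count = 2

2


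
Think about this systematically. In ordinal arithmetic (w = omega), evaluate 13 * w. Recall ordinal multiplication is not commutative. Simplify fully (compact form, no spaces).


Compute 13 * w.
Ordinal * is associative and left-distributive over +, but NOT commutative; for finite n>1, n*w = w but w*n stays w*n.
For finite n>0, n * w = sup{n*k : k<w} = w. So 13 * w = w.
Result = w

w


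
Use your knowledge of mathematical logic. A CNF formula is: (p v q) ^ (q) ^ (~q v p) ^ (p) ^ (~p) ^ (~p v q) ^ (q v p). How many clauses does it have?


A CNF formula is a conjunction of clauses.
Clauses are separated by ^.
Counting the conjuncts: 7 clauses.

7


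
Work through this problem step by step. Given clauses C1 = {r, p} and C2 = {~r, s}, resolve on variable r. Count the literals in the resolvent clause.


Remove r from C1 and ~r from C2.
C1 remainder: {p}
C2 remainder: {s}
Union (resolvent): {p, s}
Resolvent has 2 literal(s).

2


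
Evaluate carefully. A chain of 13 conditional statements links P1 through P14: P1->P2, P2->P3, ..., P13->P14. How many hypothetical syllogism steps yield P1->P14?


With 13 implications in a chain connecting 14 propositions:
P1->P2, P2->P3, ..., P13->P14
Steps needed = (number of implications) - 1 = 13 - 1 = 12

12


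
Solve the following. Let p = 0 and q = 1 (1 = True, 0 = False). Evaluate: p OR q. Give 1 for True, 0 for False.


p = 0, q = 1
Operation: p OR q
Evaluate: 0 OR 1 = 1

1


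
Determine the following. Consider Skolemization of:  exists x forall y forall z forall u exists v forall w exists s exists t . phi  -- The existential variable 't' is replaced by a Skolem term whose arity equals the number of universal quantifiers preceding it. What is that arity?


Quantifier prefix: exists x forall y forall z forall u exists v forall w exists s exists t
't' is existentially quantified at position 8.
Universal variables preceding it: y, z, u, w
Skolem function arity = 4

4


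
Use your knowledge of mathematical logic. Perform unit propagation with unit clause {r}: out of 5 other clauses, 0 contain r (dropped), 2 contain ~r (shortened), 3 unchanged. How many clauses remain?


Satisfied (removed): 0
Shortened (remain): 2
Unchanged (remain): 3
Remaining = 2 + 3 = 5

5


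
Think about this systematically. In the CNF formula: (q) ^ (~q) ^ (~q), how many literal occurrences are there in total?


Counting literals in each clause:
Clause 1: 1 literal(s)
Clause 2: 1 literal(s)
Clause 3: 1 literal(s)
Total = 3

3


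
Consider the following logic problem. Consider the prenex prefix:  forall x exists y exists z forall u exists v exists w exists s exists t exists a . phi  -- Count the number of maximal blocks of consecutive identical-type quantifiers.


Quantifier-type sequence: A E E A E E E E E  (A=forall, E=exists)
Group into maximal same-type runs:
  Ax1 | Ex2 | Ax1 | Ex5
Number of blocks = 4

4


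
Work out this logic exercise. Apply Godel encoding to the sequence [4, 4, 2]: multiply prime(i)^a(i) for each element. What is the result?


Encode each element as an exponent of the corresponding prime:
  2^4 = 16
  3^4 = 81
  5^2 = 25
Product = 16 * 81 * 25 = 32400

32400


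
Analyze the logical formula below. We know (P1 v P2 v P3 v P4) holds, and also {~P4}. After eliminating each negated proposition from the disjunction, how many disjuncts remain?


Original disjuncts (4): P1, P2, P3, P4
Negated (eliminate): ~P4
Remaining disjuncts: P1, P2, P3
Count = 4 - 1 = 3

3


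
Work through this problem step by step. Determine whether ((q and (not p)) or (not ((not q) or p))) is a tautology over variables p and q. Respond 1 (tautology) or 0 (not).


Check all 4 assignments:
p=0, q=0: 0
p=0, q=1: 1
p=1, q=0: 0
p=1, q=1: 0
Satisfying count = 1/4.
Tautology iff count = 4: no.

0


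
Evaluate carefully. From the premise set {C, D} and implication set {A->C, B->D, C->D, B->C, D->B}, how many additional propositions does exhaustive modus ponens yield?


Initial facts: {C, D}
Apply modus ponens to closure:
  D and D->B  =>  B
Final known: {B, C, D}
New propositions: {B}
Count = 1

1


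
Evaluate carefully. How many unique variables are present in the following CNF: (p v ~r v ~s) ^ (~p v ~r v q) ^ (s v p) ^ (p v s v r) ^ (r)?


Identify each variable that appears in the formula.
Variables found: p, q, r, s
Count = 4

4


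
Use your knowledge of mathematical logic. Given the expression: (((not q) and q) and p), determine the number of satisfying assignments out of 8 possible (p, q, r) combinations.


Check all 8 assignments:
p=0, q=0, r=0: 0
p=0, q=0, r=1: 0
p=0, q=1, r=0: 0
p=0, q=1, r=1: 0
p=1, q=0, r=0: 0
p=1, q=0, r=1: 0
p=1, q=1, r=0: 0
p=1, q=1, r=1: 0
Count of True = 0

0


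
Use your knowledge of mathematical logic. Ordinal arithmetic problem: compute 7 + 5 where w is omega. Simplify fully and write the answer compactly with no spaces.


Compute 7 + 5.
Ordinal + is associative but NOT commutative; for finite n>0, n + w = w but w + n stays w+n.
Both operands finite; ordinal + agrees with natural +: 7 + 5 = 12.
Result = 12

12


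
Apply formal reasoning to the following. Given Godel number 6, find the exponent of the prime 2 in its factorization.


Factorize 6 by dividing by 2 repeatedly.
Division steps: 2 divides 6 exactly 1 time(s).
Exponent of 2 = 1

1


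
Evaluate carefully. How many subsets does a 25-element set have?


The power set of a set with n elements has 2^n elements.
|P(S)| = 2^25 = 33554432

33554432


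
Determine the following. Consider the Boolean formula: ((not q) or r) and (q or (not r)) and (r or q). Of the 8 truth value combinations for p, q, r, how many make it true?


Evaluate all 8 assignments for p, q, r:
p=0, q=0, r=0: 0
p=0, q=0, r=1: 0
p=0, q=1, r=0: 0
p=0, q=1, r=1: 1
p=1, q=0, r=0: 0
p=1, q=0, r=1: 0
p=1, q=1, r=0: 0
p=1, q=1, r=1: 1
Satisfying count = 2

2


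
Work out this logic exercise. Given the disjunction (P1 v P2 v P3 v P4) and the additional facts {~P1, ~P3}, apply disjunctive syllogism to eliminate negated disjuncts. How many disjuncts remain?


Original disjuncts (4): P1, P2, P3, P4
Negated (eliminate): ~P1, ~P3
Remaining disjuncts: P2, P4
Count = 4 - 2 = 2

2


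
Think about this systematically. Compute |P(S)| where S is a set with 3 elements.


The power set of a set with n elements has 2^n elements.
|P(S)| = 2^3 = 8

8


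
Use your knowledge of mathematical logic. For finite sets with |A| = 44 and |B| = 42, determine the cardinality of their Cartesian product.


The Cartesian product A x B contains all ordered pairs (a, b).
|A x B| = |A| * |B| = 44 * 42 = 1848

1848


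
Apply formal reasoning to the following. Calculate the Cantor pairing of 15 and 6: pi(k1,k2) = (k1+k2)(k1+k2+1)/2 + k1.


k1 + k2 = 21
(k1+k2)(k1+k2+1)/2 = 21 * 22 / 2 = 231
pi = 231 + 15 = 246

246


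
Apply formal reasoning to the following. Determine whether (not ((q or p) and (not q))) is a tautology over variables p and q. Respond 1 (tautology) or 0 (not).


Check all 4 assignments:
p=0, q=0: 1
p=0, q=1: 1
p=1, q=0: 0
p=1, q=1: 1
Satisfying count = 3/4.
Tautology iff count = 4: no.

0


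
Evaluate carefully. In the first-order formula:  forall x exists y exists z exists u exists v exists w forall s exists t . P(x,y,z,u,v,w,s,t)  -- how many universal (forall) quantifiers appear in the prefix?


Quantifier prefix: forall x exists y exists z exists u exists v exists w forall s exists t
Mark each quantifier type:
  U E E E E E U E
Universal count = 2, Existential count = 6
Asked for universal (forall) quantifiers: 2

2


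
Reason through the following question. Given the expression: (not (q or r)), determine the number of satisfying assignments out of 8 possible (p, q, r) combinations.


Check all 8 assignments:
p=0, q=0, r=0: 1
p=0, q=0, r=1: 0
p=0, q=1, r=0: 0
p=0, q=1, r=1: 0
p=1, q=0, r=0: 1
p=1, q=0, r=1: 0
p=1, q=1, r=0: 0
p=1, q=1, r=1: 0
Count of True = 2

2


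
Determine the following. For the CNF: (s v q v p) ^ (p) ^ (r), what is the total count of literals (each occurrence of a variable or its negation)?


Counting literals in each clause:
Clause 1: 3 literal(s)
Clause 2: 1 literal(s)
Clause 3: 1 literal(s)
Total = 5

5


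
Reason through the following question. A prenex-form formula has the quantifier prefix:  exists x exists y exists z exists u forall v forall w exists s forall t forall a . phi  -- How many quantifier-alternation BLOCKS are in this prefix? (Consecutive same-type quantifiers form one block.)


Quantifier-type sequence: E E E E A A E A A  (A=forall, E=exists)
Group into maximal same-type runs:
  Ex4 | Ax2 | Ex1 | Ax2
Number of blocks = 4

4


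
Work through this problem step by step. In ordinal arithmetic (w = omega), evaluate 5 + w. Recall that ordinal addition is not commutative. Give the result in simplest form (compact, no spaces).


Compute 5 + w.
Ordinal + is associative but NOT commutative; for finite n>0, n + w = w but w + n stays w+n.
Any finite left addend is absorbed by w on the right: 5 + w = w.
Result = w

w


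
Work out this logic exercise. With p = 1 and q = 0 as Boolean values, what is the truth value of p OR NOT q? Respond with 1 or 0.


p = 1, q = 0
Operation: p OR NOT q
Evaluate: 1 OR NOT 0 = 1

1


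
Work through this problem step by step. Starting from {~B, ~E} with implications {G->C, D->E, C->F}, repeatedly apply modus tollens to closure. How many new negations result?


Initial negated facts: {~B, ~E}
Apply modus tollens to closure:
  ~E and D->E  =>  ~D
Final negated: {~B, ~D, ~E}
New negations: {~D}
Count = 1

1


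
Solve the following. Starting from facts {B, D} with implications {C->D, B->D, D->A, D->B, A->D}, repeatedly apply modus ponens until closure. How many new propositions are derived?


Initial facts: {B, D}
Apply modus ponens to closure:
  D and D->A  =>  A
Final known: {A, B, D}
New propositions: {A}
Count = 1

1


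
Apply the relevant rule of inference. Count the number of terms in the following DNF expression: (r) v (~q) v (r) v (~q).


A DNF formula is a disjunction of terms (conjunctions).
Terms are separated by v.
Counting the disjuncts: 4 terms.

4


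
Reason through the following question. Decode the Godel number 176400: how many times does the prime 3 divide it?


Factorize 176400 by dividing by 3 repeatedly.
Division steps: 3 divides 176400 exactly 2 time(s).
Exponent of 3 = 2

2


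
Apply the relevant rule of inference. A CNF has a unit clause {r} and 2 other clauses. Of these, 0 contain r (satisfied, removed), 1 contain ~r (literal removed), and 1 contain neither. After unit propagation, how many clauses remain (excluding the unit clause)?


Satisfied (removed): 0
Shortened (remain): 1
Unchanged (remain): 1
Remaining = 1 + 1 = 2

2


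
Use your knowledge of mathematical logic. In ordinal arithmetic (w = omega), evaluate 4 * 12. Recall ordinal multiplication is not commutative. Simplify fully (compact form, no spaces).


Compute 4 * 12.
Ordinal * is associative and left-distributive over +, but NOT commutative; for finite n>1, n*w = w but w*n stays w*n.
Both finite; ordinal * agrees with natural *: 4 * 12 = 48.
Result = 48

48


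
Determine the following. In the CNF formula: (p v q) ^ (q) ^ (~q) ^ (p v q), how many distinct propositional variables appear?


Identify each variable that appears in the formula.
Variables found: p, q
Count = 2

2


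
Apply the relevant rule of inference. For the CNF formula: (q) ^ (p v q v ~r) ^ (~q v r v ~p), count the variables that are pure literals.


Check each variable for pure literal status:
p: mixed (not pure)
q: mixed (not pure)
r: mixed (not pure)
Pure literal count = 0

0


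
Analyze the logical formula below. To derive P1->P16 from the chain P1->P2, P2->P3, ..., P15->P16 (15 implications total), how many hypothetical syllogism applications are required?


With 15 implications in a chain connecting 16 propositions:
P1->P2, P2->P3, ..., P15->P16
Steps needed = (number of implications) - 1 = 15 - 1 = 14

14


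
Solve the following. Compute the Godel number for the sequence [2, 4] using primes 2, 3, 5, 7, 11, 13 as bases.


Encode each element as an exponent of the corresponding prime:
  2^2 = 4
  3^4 = 81
Product = 4 * 81 = 324

324


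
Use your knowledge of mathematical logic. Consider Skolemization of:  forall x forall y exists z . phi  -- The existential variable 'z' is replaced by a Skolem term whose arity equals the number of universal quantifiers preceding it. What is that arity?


Quantifier prefix: forall x forall y exists z
'z' is existentially quantified at position 3.
Universal variables preceding it: x, y
Skolem function arity = 2

2


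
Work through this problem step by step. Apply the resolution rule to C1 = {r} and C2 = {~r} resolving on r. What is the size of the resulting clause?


Remove r from C1 and ~r from C2.
C1 remainder: {}
C2 remainder: {}
Union (resolvent): {} (empty clause)
Resolvent has 0 literal(s).

0


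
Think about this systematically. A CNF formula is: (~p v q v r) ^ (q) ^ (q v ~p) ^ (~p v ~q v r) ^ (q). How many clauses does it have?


A CNF formula is a conjunction of clauses.
Clauses are separated by ^.
Counting the conjuncts: 5 clauses.

5


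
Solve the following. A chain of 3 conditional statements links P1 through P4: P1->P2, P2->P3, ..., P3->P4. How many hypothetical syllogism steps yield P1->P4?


With 3 implications in a chain connecting 4 propositions:
P1->P2, P2->P3, ..., P3->P4
Steps needed = (number of implications) - 1 = 3 - 1 = 2

2


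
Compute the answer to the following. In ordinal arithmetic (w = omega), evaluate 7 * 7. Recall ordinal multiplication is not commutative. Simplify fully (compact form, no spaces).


Compute 7 * 7.
Ordinal * is associative and left-distributive over +, but NOT commutative; for finite n>1, n*w = w but w*n stays w*n.
Both finite; ordinal * agrees with natural *: 7 * 7 = 49.
Result = 49

49


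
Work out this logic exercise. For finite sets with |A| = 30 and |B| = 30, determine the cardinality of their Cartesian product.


The Cartesian product A x B contains all ordered pairs (a, b).
|A x B| = |A| * |B| = 30 * 30 = 900

900


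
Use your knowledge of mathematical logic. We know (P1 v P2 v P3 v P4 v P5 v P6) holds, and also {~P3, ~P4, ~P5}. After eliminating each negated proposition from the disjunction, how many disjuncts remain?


Original disjuncts (6): P1, P2, P3, P4, P5, P6
Negated (eliminate): ~P3, ~P4, ~P5
Remaining disjuncts: P1, P2, P6
Count = 6 - 3 = 3

3


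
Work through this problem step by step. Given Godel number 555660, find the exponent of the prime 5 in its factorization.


Factorize 555660 by dividing by 5 repeatedly.
Division steps: 5 divides 555660 exactly 1 time(s).
Exponent of 5 = 1

1


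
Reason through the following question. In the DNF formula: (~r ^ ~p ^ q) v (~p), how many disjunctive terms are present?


A DNF formula is a disjunction of terms (conjunctions).
Terms are separated by v.
Counting the disjuncts: 2 terms.

2


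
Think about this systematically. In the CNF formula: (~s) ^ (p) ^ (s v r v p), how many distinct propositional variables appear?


Identify each variable that appears in the formula.
Variables found: p, r, s
Count = 3

3


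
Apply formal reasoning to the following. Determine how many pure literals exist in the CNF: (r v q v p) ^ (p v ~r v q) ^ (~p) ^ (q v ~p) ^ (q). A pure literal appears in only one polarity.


Check each variable for pure literal status:
p: mixed (not pure)
q: pure positive
r: mixed (not pure)
Pure literal count = 1

1


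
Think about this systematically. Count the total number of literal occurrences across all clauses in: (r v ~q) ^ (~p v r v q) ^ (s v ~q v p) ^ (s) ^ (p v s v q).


Counting literals in each clause:
Clause 1: 2 literal(s)
Clause 2: 3 literal(s)
Clause 3: 3 literal(s)
Clause 4: 1 literal(s)
Clause 5: 3 literal(s)
Total = 12

12


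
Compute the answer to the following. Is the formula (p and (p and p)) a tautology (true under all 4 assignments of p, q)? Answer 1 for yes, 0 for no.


Check all 4 assignments:
p=0, q=0: 0
p=0, q=1: 0
p=1, q=0: 1
p=1, q=1: 1
Satisfying count = 2/4.
Tautology iff count = 4: no.

0


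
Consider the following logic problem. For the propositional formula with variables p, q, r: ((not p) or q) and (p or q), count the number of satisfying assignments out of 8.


Evaluate all 8 assignments for p, q, r:
p=0, q=0, r=0: 0
p=0, q=0, r=1: 0
p=0, q=1, r=0: 1
p=0, q=1, r=1: 1
p=1, q=0, r=0: 0
p=1, q=0, r=1: 0
p=1, q=1, r=0: 1
p=1, q=1, r=1: 1
Satisfying count = 4

4


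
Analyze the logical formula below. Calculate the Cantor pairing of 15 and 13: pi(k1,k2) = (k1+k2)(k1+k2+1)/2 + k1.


k1 + k2 = 28
(k1+k2)(k1+k2+1)/2 = 28 * 29 / 2 = 406
pi = 406 + 15 = 421

421


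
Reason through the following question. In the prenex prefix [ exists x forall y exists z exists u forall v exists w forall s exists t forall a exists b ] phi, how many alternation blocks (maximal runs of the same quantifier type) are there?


Quantifier-type sequence: E A E E A E A E A E  (A=forall, E=exists)
Group into maximal same-type runs:
  Ex1 | Ax1 | Ex2 | Ax1 | Ex1 | Ax1 | Ex1 | Ax1 | Ex1
Number of blocks = 9

9


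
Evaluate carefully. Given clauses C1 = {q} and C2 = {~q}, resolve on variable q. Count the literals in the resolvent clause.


Remove q from C1 and ~q from C2.
C1 remainder: {}
C2 remainder: {}
Union (resolvent): {} (empty clause)
Resolvent has 0 literal(s).

0


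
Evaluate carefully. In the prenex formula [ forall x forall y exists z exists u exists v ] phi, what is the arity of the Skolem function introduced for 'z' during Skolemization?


Quantifier prefix: forall x forall y exists z exists u exists v
'z' is existentially quantified at position 3.
Universal variables preceding it: x, y
Skolem function arity = 2

2


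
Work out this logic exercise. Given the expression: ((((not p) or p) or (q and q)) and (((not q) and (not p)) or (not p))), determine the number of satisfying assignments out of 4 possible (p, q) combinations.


Check all 4 assignments:
p=0, q=0: 1
p=0, q=1: 1
p=1, q=0: 0
p=1, q=1: 0
Count of True = 2

2


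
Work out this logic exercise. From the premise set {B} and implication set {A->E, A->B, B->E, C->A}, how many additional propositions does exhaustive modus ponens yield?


Initial facts: {B}
Apply modus ponens to closure:
  B and B->E  =>  E
Final known: {B, E}
New propositions: {E}
Count = 1

1


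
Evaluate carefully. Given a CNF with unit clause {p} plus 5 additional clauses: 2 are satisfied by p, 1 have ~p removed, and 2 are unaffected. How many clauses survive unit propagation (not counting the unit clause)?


Satisfied (removed): 2
Shortened (remain): 1
Unchanged (remain): 2
Remaining = 1 + 2 = 3

3


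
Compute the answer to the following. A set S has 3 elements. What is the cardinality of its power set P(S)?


The power set of a set with n elements has 2^n elements.
|P(S)| = 2^3 = 8

8


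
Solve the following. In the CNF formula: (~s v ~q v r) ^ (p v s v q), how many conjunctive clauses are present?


A CNF formula is a conjunction of clauses.
Clauses are separated by ^.
Counting the conjuncts: 2 clauses.

2


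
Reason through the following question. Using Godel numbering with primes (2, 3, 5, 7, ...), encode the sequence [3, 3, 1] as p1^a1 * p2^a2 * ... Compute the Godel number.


Encode each element as an exponent of the corresponding prime:
  2^3 = 8
  3^3 = 27
  5^1 = 5
Product = 8 * 27 * 5 = 1080

1080


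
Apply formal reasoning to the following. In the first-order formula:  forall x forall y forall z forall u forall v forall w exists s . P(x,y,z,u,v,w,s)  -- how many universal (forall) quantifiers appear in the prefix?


Quantifier prefix: forall x forall y forall z forall u forall v forall w exists s
Mark each quantifier type:
  U U U U U U E
Universal count = 6, Existential count = 1
Asked for universal (forall) quantifiers: 6

6


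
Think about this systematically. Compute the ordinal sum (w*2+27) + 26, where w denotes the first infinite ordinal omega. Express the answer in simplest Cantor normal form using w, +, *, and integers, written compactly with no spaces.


Compute (w*2+27) + 26.
Ordinal + is associative but NOT commutative; for finite n>0, n + w = w but w + n stays w+n.
By associativity: (w*2+27) + 26 = w*2 + (27+26) = w*2+53.
Result = w*2+53

w*2+53


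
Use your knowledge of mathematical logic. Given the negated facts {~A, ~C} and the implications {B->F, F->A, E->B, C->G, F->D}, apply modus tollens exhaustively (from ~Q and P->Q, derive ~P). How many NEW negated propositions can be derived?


Initial negated facts: {~A, ~C}
Apply modus tollens to closure:
  ~A and F->A  =>  ~F
  ~F and B->F  =>  ~B
  ~B and E->B  =>  ~E
Final negated: {~A, ~B, ~C, ~E, ~F}
New negations: {~B, ~E, ~F}
Count = 3

3


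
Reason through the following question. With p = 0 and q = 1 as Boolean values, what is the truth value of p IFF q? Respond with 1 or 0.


p = 0, q = 1
Operation: p IFF q
Evaluate: 0 IFF 1 = 0

0


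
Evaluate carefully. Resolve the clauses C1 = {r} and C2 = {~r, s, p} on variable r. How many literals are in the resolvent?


Remove r from C1 and ~r from C2.
C1 remainder: {}
C2 remainder: {s, p}
Union (resolvent): {p, s}
Resolvent has 2 literal(s).

2


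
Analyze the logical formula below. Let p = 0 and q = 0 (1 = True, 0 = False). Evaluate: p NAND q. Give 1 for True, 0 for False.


p = 0, q = 0
Operation: p NAND q
Evaluate: 0 NAND 0 = 1

1


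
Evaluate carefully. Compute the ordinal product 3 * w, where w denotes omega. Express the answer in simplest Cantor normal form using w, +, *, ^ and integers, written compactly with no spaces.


Compute 3 * w.
Ordinal * is associative and left-distributive over +, but NOT commutative; for finite n>1, n*w = w but w*n stays w*n.
For finite n>0, n * w = sup{n*k : k<w} = w. So 3 * w = w.
Result = w

w


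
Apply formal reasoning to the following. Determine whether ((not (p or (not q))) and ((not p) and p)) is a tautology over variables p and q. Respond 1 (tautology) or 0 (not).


Check all 4 assignments:
p=0, q=0: 0
p=0, q=1: 0
p=1, q=0: 0
p=1, q=1: 0
Satisfying count = 0/4.
Tautology iff count = 4: no.

0


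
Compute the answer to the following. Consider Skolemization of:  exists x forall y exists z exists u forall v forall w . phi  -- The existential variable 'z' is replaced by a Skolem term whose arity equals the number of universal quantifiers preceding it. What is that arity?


Quantifier prefix: exists x forall y exists z exists u forall v forall w
'z' is existentially quantified at position 3.
Universal variables preceding it: y
Skolem function arity = 1

1


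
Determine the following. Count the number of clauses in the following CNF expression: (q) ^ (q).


A CNF formula is a conjunction of clauses.
Clauses are separated by ^.
Counting the conjuncts: 2 clauses.

2


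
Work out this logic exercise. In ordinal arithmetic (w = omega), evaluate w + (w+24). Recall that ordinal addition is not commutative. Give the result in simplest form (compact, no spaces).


Compute w + (w+24).
Ordinal + is associative but NOT commutative; for finite n>0, n + w = w but w + n stays w+n.
w + (w+24) = (w+w) + 24 = w*2+24.
Result = w*2+24

w*2+24


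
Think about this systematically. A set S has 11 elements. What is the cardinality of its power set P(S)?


The power set of a set with n elements has 2^n elements.
|P(S)| = 2^11 = 2048

2048


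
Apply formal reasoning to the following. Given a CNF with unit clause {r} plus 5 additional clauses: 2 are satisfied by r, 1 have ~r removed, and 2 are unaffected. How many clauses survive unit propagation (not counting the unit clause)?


Satisfied (removed): 2
Shortened (remain): 1
Unchanged (remain): 2
Remaining = 1 + 2 = 3

3


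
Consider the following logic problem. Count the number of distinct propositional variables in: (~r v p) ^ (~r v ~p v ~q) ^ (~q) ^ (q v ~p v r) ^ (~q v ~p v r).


Identify each variable that appears in the formula.
Variables found: p, q, r
Count = 3

3


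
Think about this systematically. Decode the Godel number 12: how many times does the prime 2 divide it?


Factorize 12 by dividing by 2 repeatedly.
Division steps: 2 divides 12 exactly 2 time(s).
Exponent of 2 = 2

2


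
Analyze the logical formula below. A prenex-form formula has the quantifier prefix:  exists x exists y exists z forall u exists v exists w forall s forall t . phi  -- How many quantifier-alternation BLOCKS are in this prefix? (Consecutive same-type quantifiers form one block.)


Quantifier-type sequence: E E E A E E A A  (A=forall, E=exists)
Group into maximal same-type runs:
  Ex3 | Ax1 | Ex2 | Ax2
Number of blocks = 4

4


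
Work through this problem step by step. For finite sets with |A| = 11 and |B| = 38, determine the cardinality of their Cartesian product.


The Cartesian product A x B contains all ordered pairs (a, b).
|A x B| = |A| * |B| = 11 * 38 = 418

418


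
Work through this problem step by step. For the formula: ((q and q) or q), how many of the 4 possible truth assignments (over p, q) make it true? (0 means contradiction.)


Check all 4 assignments:
p=0, q=0: 0
p=0, q=1: 1
p=1, q=0: 0
p=1, q=1: 1
Count of True = 2

2


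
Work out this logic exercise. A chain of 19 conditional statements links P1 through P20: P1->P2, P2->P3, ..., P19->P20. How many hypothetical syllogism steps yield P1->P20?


With 19 implications in a chain connecting 20 propositions:
P1->P2, P2->P3, ..., P19->P20
Steps needed = (number of implications) - 1 = 19 - 1 = 18

18


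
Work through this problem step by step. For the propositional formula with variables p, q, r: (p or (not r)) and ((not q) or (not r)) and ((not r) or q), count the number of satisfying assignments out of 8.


Evaluate all 8 assignments for p, q, r:
p=0, q=0, r=0: 1
p=0, q=0, r=1: 0
p=0, q=1, r=0: 1
p=0, q=1, r=1: 0
p=1, q=0, r=0: 1
p=1, q=0, r=1: 0
p=1, q=1, r=0: 1
p=1, q=1, r=1: 0
Satisfying count = 4

4


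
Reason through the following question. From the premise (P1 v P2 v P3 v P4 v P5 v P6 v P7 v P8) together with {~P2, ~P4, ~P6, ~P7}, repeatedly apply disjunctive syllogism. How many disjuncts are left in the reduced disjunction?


Original disjuncts (8): P1, P2, P3, P4, P5, P6, P7, P8
Negated (eliminate): ~P2, ~P4, ~P6, ~P7
Remaining disjuncts: P1, P3, P5, P8
Count = 8 - 4 = 4

4


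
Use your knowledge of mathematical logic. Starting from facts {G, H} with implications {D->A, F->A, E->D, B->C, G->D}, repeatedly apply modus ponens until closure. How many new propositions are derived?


Initial facts: {G, H}
Apply modus ponens to closure:
  G and G->D  =>  D
  D and D->A  =>  A
Final known: {A, D, G, H}
New propositions: {A, D}
Count = 2

2


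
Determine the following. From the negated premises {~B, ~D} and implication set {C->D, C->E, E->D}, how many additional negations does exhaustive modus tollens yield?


Initial negated facts: {~B, ~D}
Apply modus tollens to closure:
  ~D and C->D  =>  ~C
  ~D and E->D  =>  ~E
Final negated: {~B, ~C, ~D, ~E}
New negations: {~C, ~E}
Count = 2

2


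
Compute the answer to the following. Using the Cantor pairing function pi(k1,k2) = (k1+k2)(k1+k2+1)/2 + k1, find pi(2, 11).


k1 + k2 = 13
(k1+k2)(k1+k2+1)/2 = 13 * 14 / 2 = 91
pi = 91 + 2 = 93

93


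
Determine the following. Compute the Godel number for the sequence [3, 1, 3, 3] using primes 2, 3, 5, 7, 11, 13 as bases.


Encode each element as an exponent of the corresponding prime:
  2^3 = 8
  3^1 = 3
  5^3 = 125
  7^3 = 343
Product = 8 * 3 * 125 * 343 = 1029000

1029000


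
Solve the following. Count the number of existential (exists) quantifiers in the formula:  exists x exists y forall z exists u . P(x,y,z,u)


Quantifier prefix: exists x exists y forall z exists u
Mark each quantifier type:
  E E U E
Universal count = 1, Existential count = 3
Asked for existential (exists) quantifiers: 3

3


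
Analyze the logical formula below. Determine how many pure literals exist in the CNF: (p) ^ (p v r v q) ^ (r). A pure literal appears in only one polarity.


Check each variable for pure literal status:
p: pure positive
q: pure positive
r: pure positive
Pure literal count = 3

3


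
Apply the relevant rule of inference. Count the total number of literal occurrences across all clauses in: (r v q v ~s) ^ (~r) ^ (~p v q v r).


Counting literals in each clause:
Clause 1: 3 literal(s)
Clause 2: 1 literal(s)
Clause 3: 3 literal(s)
Total = 7

7


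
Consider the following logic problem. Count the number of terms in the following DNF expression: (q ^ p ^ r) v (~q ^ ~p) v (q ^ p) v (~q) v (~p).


A DNF formula is a disjunction of terms (conjunctions).
Terms are separated by v.
Counting the disjuncts: 5 terms.

5


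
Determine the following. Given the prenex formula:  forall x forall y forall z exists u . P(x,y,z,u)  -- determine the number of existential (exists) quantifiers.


Quantifier prefix: forall x forall y forall z exists u
Mark each quantifier type:
  U U U E
Universal count = 3, Existential count = 1
Asked for existential (exists) quantifiers: 1

1


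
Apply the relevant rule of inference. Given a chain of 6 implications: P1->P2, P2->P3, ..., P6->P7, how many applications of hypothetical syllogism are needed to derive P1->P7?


With 6 implications in a chain connecting 7 propositions:
P1->P2, P2->P3, ..., P6->P7
Steps needed = (number of implications) - 1 = 6 - 1 = 5

5


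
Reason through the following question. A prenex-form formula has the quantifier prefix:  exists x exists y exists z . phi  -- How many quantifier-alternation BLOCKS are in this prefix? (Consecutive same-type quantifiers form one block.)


Quantifier-type sequence: E E E  (A=forall, E=exists)
Group into maximal same-type runs:
  Ex3
Number of blocks = 1

1


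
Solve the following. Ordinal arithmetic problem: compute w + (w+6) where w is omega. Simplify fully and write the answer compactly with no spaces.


Compute w + (w+6).
Ordinal + is associative but NOT commutative; for finite n>0, n + w = w but w + n stays w+n.
w + (w+6) = (w+w) + 6 = w*2+6.
Result = w*2+6

w*2+6


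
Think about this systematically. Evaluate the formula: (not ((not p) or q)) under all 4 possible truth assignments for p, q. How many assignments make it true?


Check all 4 assignments:
p=0, q=0: 0
p=0, q=1: 0
p=1, q=0: 1
p=1, q=1: 0
Count of True = 1

1


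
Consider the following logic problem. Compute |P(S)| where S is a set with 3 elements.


The power set of a set with n elements has 2^n elements.
|P(S)| = 2^3 = 8

8


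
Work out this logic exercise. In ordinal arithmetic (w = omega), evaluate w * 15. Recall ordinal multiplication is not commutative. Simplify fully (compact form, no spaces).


Compute w * 15.
Ordinal * is associative and left-distributive over +, but NOT commutative; for finite n>1, n*w = w but w*n stays w*n.
w * 15 means 15 copies of w concatenated: w*15.
Result = w*15

w*15


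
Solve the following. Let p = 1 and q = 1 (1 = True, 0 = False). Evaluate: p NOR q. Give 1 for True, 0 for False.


p = 1, q = 1
Operation: p NOR q
Evaluate: 1 NOR 1 = 0

0


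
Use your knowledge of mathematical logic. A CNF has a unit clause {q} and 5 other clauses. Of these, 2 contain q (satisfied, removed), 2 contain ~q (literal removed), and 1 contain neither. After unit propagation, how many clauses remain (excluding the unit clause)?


Satisfied (removed): 2
Shortened (remain): 2
Unchanged (remain): 1
Remaining = 2 + 1 = 3

3


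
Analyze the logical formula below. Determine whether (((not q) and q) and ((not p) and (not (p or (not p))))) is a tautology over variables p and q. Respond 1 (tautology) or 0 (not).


Check all 4 assignments:
p=0, q=0: 0
p=0, q=1: 0
p=1, q=0: 0
p=1, q=1: 0
Satisfying count = 0/4.
Tautology iff count = 4: no.

0


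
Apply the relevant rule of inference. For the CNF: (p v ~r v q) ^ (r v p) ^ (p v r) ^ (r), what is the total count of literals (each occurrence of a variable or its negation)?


Counting literals in each clause:
Clause 1: 3 literal(s)
Clause 2: 2 literal(s)
Clause 3: 2 literal(s)
Clause 4: 1 literal(s)
Total = 8

8


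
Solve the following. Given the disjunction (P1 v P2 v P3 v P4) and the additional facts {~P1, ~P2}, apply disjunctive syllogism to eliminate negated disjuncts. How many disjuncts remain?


Original disjuncts (4): P1, P2, P3, P4
Negated (eliminate): ~P1, ~P2
Remaining disjuncts: P3, P4
Count = 4 - 2 = 2

2


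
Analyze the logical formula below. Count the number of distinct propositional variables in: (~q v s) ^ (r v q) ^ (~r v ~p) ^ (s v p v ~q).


Identify each variable that appears in the formula.
Variables found: p, q, r, s
Count = 4

4


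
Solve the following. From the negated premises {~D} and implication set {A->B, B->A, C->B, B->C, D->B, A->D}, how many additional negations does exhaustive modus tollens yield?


Initial negated facts: {~D}
Apply modus tollens to closure:
  ~D and A->D  =>  ~A
  ~A and B->A  =>  ~B
  ~B and C->B  =>  ~C
Final negated: {~A, ~B, ~C, ~D}
New negations: {~A, ~B, ~C}
Count = 3

3


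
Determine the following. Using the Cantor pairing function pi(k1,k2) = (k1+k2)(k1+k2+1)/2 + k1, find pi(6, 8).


k1 + k2 = 14
(k1+k2)(k1+k2+1)/2 = 14 * 15 / 2 = 105
pi = 105 + 6 = 111

111


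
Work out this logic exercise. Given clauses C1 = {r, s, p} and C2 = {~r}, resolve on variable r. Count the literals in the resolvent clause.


Remove r from C1 and ~r from C2.
C1 remainder: {s, p}
C2 remainder: {}
Union (resolvent): {p, s}
Resolvent has 2 literal(s).

2


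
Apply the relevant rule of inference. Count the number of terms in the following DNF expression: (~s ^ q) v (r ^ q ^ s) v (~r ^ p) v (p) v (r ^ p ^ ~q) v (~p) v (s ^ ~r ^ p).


A DNF formula is a disjunction of terms (conjunctions).
Terms are separated by v.
Counting the disjuncts: 7 terms.

7


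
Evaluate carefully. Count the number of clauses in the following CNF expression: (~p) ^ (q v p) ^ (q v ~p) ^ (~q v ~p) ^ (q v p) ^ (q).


A CNF formula is a conjunction of clauses.
Clauses are separated by ^.
Counting the conjuncts: 6 clauses.

6


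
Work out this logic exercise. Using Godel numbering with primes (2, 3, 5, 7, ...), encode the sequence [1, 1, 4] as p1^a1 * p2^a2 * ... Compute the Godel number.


Encode each element as an exponent of the corresponding prime:
  2^1 = 2
  3^1 = 3
  5^4 = 625
Product = 2 * 3 * 625 = 3750

3750


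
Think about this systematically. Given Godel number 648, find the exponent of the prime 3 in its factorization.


Factorize 648 by dividing by 3 repeatedly.
Division steps: 3 divides 648 exactly 4 time(s).
Exponent of 3 = 4

4


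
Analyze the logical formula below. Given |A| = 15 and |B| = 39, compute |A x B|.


The Cartesian product A x B contains all ordered pairs (a, b).
|A x B| = |A| * |B| = 15 * 39 = 585

585


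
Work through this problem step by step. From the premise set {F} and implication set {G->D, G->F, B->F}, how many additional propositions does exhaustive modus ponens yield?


Initial facts: {F}
Apply modus ponens to closure:
  (no implication fires)
Final known: {F}
New propositions: {(none)}
Count = 0

0


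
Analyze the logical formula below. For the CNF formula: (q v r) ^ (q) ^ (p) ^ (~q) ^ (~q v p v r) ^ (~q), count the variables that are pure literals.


Check each variable for pure literal status:
p: pure positive
q: mixed (not pure)
r: pure positive
Pure literal count = 2

2


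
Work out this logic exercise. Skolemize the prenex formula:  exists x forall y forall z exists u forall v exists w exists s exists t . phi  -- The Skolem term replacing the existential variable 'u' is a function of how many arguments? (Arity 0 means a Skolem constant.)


Quantifier prefix: exists x forall y forall z exists u forall v exists w exists s exists t
'u' is existentially quantified at position 4.
Universal variables preceding it: y, z
Skolem function arity = 2

2


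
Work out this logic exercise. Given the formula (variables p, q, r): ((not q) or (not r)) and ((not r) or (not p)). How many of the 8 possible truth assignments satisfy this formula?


Evaluate all 8 assignments for p, q, r:
p=0, q=0, r=0: 1
p=0, q=0, r=1: 1
p=0, q=1, r=0: 1
p=0, q=1, r=1: 0
p=1, q=0, r=0: 1
p=1, q=0, r=1: 0
p=1, q=1, r=0: 1
p=1, q=1, r=1: 0
Satisfying count = 5

5
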